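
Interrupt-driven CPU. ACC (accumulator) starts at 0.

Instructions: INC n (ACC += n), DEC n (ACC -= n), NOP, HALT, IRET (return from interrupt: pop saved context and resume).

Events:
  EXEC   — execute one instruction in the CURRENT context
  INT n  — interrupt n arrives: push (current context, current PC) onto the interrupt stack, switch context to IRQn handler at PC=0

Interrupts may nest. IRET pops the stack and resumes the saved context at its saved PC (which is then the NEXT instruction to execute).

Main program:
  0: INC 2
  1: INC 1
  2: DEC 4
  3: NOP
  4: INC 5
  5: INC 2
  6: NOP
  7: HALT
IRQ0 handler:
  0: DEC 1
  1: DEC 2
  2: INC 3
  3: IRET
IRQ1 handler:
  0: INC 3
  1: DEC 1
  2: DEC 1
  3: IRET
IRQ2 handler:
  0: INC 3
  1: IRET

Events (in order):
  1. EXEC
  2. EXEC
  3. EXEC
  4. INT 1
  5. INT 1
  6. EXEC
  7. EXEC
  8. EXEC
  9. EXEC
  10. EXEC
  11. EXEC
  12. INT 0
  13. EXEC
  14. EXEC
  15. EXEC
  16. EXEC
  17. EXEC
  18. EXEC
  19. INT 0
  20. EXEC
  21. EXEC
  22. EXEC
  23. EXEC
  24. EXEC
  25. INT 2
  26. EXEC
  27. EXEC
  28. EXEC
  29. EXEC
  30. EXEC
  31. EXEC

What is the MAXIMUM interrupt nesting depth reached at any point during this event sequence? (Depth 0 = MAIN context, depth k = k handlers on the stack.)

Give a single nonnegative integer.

Answer: 2

Derivation:
Event 1 (EXEC): [MAIN] PC=0: INC 2 -> ACC=2 [depth=0]
Event 2 (EXEC): [MAIN] PC=1: INC 1 -> ACC=3 [depth=0]
Event 3 (EXEC): [MAIN] PC=2: DEC 4 -> ACC=-1 [depth=0]
Event 4 (INT 1): INT 1 arrives: push (MAIN, PC=3), enter IRQ1 at PC=0 (depth now 1) [depth=1]
Event 5 (INT 1): INT 1 arrives: push (IRQ1, PC=0), enter IRQ1 at PC=0 (depth now 2) [depth=2]
Event 6 (EXEC): [IRQ1] PC=0: INC 3 -> ACC=2 [depth=2]
Event 7 (EXEC): [IRQ1] PC=1: DEC 1 -> ACC=1 [depth=2]
Event 8 (EXEC): [IRQ1] PC=2: DEC 1 -> ACC=0 [depth=2]
Event 9 (EXEC): [IRQ1] PC=3: IRET -> resume IRQ1 at PC=0 (depth now 1) [depth=1]
Event 10 (EXEC): [IRQ1] PC=0: INC 3 -> ACC=3 [depth=1]
Event 11 (EXEC): [IRQ1] PC=1: DEC 1 -> ACC=2 [depth=1]
Event 12 (INT 0): INT 0 arrives: push (IRQ1, PC=2), enter IRQ0 at PC=0 (depth now 2) [depth=2]
Event 13 (EXEC): [IRQ0] PC=0: DEC 1 -> ACC=1 [depth=2]
Event 14 (EXEC): [IRQ0] PC=1: DEC 2 -> ACC=-1 [depth=2]
Event 15 (EXEC): [IRQ0] PC=2: INC 3 -> ACC=2 [depth=2]
Event 16 (EXEC): [IRQ0] PC=3: IRET -> resume IRQ1 at PC=2 (depth now 1) [depth=1]
Event 17 (EXEC): [IRQ1] PC=2: DEC 1 -> ACC=1 [depth=1]
Event 18 (EXEC): [IRQ1] PC=3: IRET -> resume MAIN at PC=3 (depth now 0) [depth=0]
Event 19 (INT 0): INT 0 arrives: push (MAIN, PC=3), enter IRQ0 at PC=0 (depth now 1) [depth=1]
Event 20 (EXEC): [IRQ0] PC=0: DEC 1 -> ACC=0 [depth=1]
Event 21 (EXEC): [IRQ0] PC=1: DEC 2 -> ACC=-2 [depth=1]
Event 22 (EXEC): [IRQ0] PC=2: INC 3 -> ACC=1 [depth=1]
Event 23 (EXEC): [IRQ0] PC=3: IRET -> resume MAIN at PC=3 (depth now 0) [depth=0]
Event 24 (EXEC): [MAIN] PC=3: NOP [depth=0]
Event 25 (INT 2): INT 2 arrives: push (MAIN, PC=4), enter IRQ2 at PC=0 (depth now 1) [depth=1]
Event 26 (EXEC): [IRQ2] PC=0: INC 3 -> ACC=4 [depth=1]
Event 27 (EXEC): [IRQ2] PC=1: IRET -> resume MAIN at PC=4 (depth now 0) [depth=0]
Event 28 (EXEC): [MAIN] PC=4: INC 5 -> ACC=9 [depth=0]
Event 29 (EXEC): [MAIN] PC=5: INC 2 -> ACC=11 [depth=0]
Event 30 (EXEC): [MAIN] PC=6: NOP [depth=0]
Event 31 (EXEC): [MAIN] PC=7: HALT [depth=0]
Max depth observed: 2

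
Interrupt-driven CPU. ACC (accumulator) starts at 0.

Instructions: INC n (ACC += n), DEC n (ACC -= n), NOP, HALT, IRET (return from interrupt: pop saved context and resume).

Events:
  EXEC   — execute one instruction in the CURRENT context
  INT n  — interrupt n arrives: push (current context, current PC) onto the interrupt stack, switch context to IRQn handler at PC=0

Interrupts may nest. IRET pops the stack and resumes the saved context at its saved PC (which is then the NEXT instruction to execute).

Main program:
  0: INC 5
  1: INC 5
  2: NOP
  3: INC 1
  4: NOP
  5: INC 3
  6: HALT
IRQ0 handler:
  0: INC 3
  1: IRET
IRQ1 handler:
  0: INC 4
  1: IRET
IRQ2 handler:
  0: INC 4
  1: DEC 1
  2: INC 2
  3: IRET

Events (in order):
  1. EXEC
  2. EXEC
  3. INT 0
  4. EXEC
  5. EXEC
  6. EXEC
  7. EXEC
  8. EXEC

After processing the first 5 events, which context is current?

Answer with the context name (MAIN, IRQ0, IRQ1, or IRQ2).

Answer: MAIN

Derivation:
Event 1 (EXEC): [MAIN] PC=0: INC 5 -> ACC=5
Event 2 (EXEC): [MAIN] PC=1: INC 5 -> ACC=10
Event 3 (INT 0): INT 0 arrives: push (MAIN, PC=2), enter IRQ0 at PC=0 (depth now 1)
Event 4 (EXEC): [IRQ0] PC=0: INC 3 -> ACC=13
Event 5 (EXEC): [IRQ0] PC=1: IRET -> resume MAIN at PC=2 (depth now 0)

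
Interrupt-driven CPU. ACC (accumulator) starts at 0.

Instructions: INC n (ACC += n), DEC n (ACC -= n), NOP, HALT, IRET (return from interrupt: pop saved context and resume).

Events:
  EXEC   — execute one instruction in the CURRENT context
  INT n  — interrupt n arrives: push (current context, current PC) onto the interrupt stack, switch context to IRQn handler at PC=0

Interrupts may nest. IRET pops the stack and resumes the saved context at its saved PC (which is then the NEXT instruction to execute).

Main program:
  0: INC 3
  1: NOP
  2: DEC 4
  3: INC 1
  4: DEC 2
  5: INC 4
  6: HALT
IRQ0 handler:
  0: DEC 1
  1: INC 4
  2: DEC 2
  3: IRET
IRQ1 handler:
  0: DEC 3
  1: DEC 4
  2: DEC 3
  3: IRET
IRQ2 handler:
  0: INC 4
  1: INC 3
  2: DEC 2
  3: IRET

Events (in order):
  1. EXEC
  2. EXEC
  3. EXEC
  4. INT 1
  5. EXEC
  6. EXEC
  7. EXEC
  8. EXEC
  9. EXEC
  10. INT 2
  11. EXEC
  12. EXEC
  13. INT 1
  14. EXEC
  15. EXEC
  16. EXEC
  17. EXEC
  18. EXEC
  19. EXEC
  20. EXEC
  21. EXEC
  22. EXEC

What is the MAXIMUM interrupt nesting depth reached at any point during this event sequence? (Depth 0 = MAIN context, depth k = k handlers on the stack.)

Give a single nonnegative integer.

Answer: 2

Derivation:
Event 1 (EXEC): [MAIN] PC=0: INC 3 -> ACC=3 [depth=0]
Event 2 (EXEC): [MAIN] PC=1: NOP [depth=0]
Event 3 (EXEC): [MAIN] PC=2: DEC 4 -> ACC=-1 [depth=0]
Event 4 (INT 1): INT 1 arrives: push (MAIN, PC=3), enter IRQ1 at PC=0 (depth now 1) [depth=1]
Event 5 (EXEC): [IRQ1] PC=0: DEC 3 -> ACC=-4 [depth=1]
Event 6 (EXEC): [IRQ1] PC=1: DEC 4 -> ACC=-8 [depth=1]
Event 7 (EXEC): [IRQ1] PC=2: DEC 3 -> ACC=-11 [depth=1]
Event 8 (EXEC): [IRQ1] PC=3: IRET -> resume MAIN at PC=3 (depth now 0) [depth=0]
Event 9 (EXEC): [MAIN] PC=3: INC 1 -> ACC=-10 [depth=0]
Event 10 (INT 2): INT 2 arrives: push (MAIN, PC=4), enter IRQ2 at PC=0 (depth now 1) [depth=1]
Event 11 (EXEC): [IRQ2] PC=0: INC 4 -> ACC=-6 [depth=1]
Event 12 (EXEC): [IRQ2] PC=1: INC 3 -> ACC=-3 [depth=1]
Event 13 (INT 1): INT 1 arrives: push (IRQ2, PC=2), enter IRQ1 at PC=0 (depth now 2) [depth=2]
Event 14 (EXEC): [IRQ1] PC=0: DEC 3 -> ACC=-6 [depth=2]
Event 15 (EXEC): [IRQ1] PC=1: DEC 4 -> ACC=-10 [depth=2]
Event 16 (EXEC): [IRQ1] PC=2: DEC 3 -> ACC=-13 [depth=2]
Event 17 (EXEC): [IRQ1] PC=3: IRET -> resume IRQ2 at PC=2 (depth now 1) [depth=1]
Event 18 (EXEC): [IRQ2] PC=2: DEC 2 -> ACC=-15 [depth=1]
Event 19 (EXEC): [IRQ2] PC=3: IRET -> resume MAIN at PC=4 (depth now 0) [depth=0]
Event 20 (EXEC): [MAIN] PC=4: DEC 2 -> ACC=-17 [depth=0]
Event 21 (EXEC): [MAIN] PC=5: INC 4 -> ACC=-13 [depth=0]
Event 22 (EXEC): [MAIN] PC=6: HALT [depth=0]
Max depth observed: 2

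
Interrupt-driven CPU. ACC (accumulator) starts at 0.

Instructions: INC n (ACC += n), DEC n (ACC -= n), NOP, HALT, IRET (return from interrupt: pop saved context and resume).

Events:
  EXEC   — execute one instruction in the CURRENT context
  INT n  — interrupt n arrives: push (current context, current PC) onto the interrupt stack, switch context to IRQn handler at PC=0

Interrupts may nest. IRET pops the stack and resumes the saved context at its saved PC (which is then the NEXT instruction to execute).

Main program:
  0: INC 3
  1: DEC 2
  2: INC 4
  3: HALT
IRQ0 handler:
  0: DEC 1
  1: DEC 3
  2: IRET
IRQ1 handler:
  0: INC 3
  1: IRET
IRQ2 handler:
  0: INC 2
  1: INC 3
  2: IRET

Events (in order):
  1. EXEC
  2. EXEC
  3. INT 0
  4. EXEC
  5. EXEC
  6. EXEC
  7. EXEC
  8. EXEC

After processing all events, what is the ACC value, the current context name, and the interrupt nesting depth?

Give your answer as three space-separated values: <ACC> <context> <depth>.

Event 1 (EXEC): [MAIN] PC=0: INC 3 -> ACC=3
Event 2 (EXEC): [MAIN] PC=1: DEC 2 -> ACC=1
Event 3 (INT 0): INT 0 arrives: push (MAIN, PC=2), enter IRQ0 at PC=0 (depth now 1)
Event 4 (EXEC): [IRQ0] PC=0: DEC 1 -> ACC=0
Event 5 (EXEC): [IRQ0] PC=1: DEC 3 -> ACC=-3
Event 6 (EXEC): [IRQ0] PC=2: IRET -> resume MAIN at PC=2 (depth now 0)
Event 7 (EXEC): [MAIN] PC=2: INC 4 -> ACC=1
Event 8 (EXEC): [MAIN] PC=3: HALT

Answer: 1 MAIN 0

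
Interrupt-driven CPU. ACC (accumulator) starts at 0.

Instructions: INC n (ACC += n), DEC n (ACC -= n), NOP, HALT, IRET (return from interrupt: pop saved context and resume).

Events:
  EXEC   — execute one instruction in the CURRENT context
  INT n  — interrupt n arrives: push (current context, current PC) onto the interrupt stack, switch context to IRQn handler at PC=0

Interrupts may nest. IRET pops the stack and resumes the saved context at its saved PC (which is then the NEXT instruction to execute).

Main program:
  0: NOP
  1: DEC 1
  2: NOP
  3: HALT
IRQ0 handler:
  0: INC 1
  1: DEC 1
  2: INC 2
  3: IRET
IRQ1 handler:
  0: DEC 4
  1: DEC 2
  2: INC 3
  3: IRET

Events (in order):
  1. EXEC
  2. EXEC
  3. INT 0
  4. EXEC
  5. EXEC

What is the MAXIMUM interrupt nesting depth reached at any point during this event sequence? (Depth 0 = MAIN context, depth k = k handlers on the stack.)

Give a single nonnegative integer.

Answer: 1

Derivation:
Event 1 (EXEC): [MAIN] PC=0: NOP [depth=0]
Event 2 (EXEC): [MAIN] PC=1: DEC 1 -> ACC=-1 [depth=0]
Event 3 (INT 0): INT 0 arrives: push (MAIN, PC=2), enter IRQ0 at PC=0 (depth now 1) [depth=1]
Event 4 (EXEC): [IRQ0] PC=0: INC 1 -> ACC=0 [depth=1]
Event 5 (EXEC): [IRQ0] PC=1: DEC 1 -> ACC=-1 [depth=1]
Max depth observed: 1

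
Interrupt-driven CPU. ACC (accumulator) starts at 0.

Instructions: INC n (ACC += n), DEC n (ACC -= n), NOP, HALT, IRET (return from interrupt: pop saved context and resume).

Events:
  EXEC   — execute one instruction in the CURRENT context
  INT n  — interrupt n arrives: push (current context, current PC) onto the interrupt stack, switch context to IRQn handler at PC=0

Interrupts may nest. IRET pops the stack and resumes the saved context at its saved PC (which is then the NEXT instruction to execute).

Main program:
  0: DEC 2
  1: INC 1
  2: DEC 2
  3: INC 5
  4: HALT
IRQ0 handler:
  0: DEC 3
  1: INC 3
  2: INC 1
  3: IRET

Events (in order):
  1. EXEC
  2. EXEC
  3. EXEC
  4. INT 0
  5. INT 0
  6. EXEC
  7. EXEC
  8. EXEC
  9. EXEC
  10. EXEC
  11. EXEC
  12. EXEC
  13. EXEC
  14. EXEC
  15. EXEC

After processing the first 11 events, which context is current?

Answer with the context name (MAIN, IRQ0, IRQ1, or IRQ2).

Event 1 (EXEC): [MAIN] PC=0: DEC 2 -> ACC=-2
Event 2 (EXEC): [MAIN] PC=1: INC 1 -> ACC=-1
Event 3 (EXEC): [MAIN] PC=2: DEC 2 -> ACC=-3
Event 4 (INT 0): INT 0 arrives: push (MAIN, PC=3), enter IRQ0 at PC=0 (depth now 1)
Event 5 (INT 0): INT 0 arrives: push (IRQ0, PC=0), enter IRQ0 at PC=0 (depth now 2)
Event 6 (EXEC): [IRQ0] PC=0: DEC 3 -> ACC=-6
Event 7 (EXEC): [IRQ0] PC=1: INC 3 -> ACC=-3
Event 8 (EXEC): [IRQ0] PC=2: INC 1 -> ACC=-2
Event 9 (EXEC): [IRQ0] PC=3: IRET -> resume IRQ0 at PC=0 (depth now 1)
Event 10 (EXEC): [IRQ0] PC=0: DEC 3 -> ACC=-5
Event 11 (EXEC): [IRQ0] PC=1: INC 3 -> ACC=-2

Answer: IRQ0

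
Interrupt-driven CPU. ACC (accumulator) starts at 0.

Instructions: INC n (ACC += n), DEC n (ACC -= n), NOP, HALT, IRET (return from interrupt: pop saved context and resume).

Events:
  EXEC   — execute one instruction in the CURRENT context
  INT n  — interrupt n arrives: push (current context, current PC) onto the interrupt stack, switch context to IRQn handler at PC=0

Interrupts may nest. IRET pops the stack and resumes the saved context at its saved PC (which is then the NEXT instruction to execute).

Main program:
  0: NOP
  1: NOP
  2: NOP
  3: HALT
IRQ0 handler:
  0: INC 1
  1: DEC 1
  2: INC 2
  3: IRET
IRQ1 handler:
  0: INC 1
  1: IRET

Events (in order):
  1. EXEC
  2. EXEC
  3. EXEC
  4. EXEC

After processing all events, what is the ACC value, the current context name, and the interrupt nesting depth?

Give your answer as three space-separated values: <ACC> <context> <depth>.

Event 1 (EXEC): [MAIN] PC=0: NOP
Event 2 (EXEC): [MAIN] PC=1: NOP
Event 3 (EXEC): [MAIN] PC=2: NOP
Event 4 (EXEC): [MAIN] PC=3: HALT

Answer: 0 MAIN 0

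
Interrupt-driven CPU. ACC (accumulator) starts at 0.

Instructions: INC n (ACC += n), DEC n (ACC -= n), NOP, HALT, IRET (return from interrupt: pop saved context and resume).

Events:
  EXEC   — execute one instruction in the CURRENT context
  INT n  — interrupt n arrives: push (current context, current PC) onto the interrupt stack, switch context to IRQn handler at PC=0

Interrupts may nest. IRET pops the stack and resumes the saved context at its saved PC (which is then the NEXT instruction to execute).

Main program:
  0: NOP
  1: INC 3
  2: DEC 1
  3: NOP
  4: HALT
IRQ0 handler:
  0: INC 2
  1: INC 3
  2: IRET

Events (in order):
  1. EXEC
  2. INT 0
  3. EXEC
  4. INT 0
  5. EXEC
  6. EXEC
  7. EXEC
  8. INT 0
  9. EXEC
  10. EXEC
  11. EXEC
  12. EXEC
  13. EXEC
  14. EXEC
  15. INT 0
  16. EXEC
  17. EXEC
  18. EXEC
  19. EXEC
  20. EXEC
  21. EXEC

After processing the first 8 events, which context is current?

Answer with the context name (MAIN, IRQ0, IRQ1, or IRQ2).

Event 1 (EXEC): [MAIN] PC=0: NOP
Event 2 (INT 0): INT 0 arrives: push (MAIN, PC=1), enter IRQ0 at PC=0 (depth now 1)
Event 3 (EXEC): [IRQ0] PC=0: INC 2 -> ACC=2
Event 4 (INT 0): INT 0 arrives: push (IRQ0, PC=1), enter IRQ0 at PC=0 (depth now 2)
Event 5 (EXEC): [IRQ0] PC=0: INC 2 -> ACC=4
Event 6 (EXEC): [IRQ0] PC=1: INC 3 -> ACC=7
Event 7 (EXEC): [IRQ0] PC=2: IRET -> resume IRQ0 at PC=1 (depth now 1)
Event 8 (INT 0): INT 0 arrives: push (IRQ0, PC=1), enter IRQ0 at PC=0 (depth now 2)

Answer: IRQ0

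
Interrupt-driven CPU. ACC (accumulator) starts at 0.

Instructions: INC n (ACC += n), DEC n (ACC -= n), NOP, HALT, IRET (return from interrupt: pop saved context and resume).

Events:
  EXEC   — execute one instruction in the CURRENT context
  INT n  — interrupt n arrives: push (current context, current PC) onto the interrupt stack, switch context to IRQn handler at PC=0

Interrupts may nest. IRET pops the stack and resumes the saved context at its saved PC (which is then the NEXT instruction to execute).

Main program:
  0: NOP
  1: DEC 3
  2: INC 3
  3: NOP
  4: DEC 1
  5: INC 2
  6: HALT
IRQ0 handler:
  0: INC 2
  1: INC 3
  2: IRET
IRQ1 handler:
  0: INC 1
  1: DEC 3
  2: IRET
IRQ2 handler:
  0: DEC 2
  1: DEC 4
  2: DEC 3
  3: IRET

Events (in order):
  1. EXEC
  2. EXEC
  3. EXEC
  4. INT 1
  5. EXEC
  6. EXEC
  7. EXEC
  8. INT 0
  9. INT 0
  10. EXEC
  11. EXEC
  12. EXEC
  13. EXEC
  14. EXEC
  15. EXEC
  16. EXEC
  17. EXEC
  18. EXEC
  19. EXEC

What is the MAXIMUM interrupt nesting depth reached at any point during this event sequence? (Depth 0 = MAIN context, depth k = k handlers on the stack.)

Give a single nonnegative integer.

Event 1 (EXEC): [MAIN] PC=0: NOP [depth=0]
Event 2 (EXEC): [MAIN] PC=1: DEC 3 -> ACC=-3 [depth=0]
Event 3 (EXEC): [MAIN] PC=2: INC 3 -> ACC=0 [depth=0]
Event 4 (INT 1): INT 1 arrives: push (MAIN, PC=3), enter IRQ1 at PC=0 (depth now 1) [depth=1]
Event 5 (EXEC): [IRQ1] PC=0: INC 1 -> ACC=1 [depth=1]
Event 6 (EXEC): [IRQ1] PC=1: DEC 3 -> ACC=-2 [depth=1]
Event 7 (EXEC): [IRQ1] PC=2: IRET -> resume MAIN at PC=3 (depth now 0) [depth=0]
Event 8 (INT 0): INT 0 arrives: push (MAIN, PC=3), enter IRQ0 at PC=0 (depth now 1) [depth=1]
Event 9 (INT 0): INT 0 arrives: push (IRQ0, PC=0), enter IRQ0 at PC=0 (depth now 2) [depth=2]
Event 10 (EXEC): [IRQ0] PC=0: INC 2 -> ACC=0 [depth=2]
Event 11 (EXEC): [IRQ0] PC=1: INC 3 -> ACC=3 [depth=2]
Event 12 (EXEC): [IRQ0] PC=2: IRET -> resume IRQ0 at PC=0 (depth now 1) [depth=1]
Event 13 (EXEC): [IRQ0] PC=0: INC 2 -> ACC=5 [depth=1]
Event 14 (EXEC): [IRQ0] PC=1: INC 3 -> ACC=8 [depth=1]
Event 15 (EXEC): [IRQ0] PC=2: IRET -> resume MAIN at PC=3 (depth now 0) [depth=0]
Event 16 (EXEC): [MAIN] PC=3: NOP [depth=0]
Event 17 (EXEC): [MAIN] PC=4: DEC 1 -> ACC=7 [depth=0]
Event 18 (EXEC): [MAIN] PC=5: INC 2 -> ACC=9 [depth=0]
Event 19 (EXEC): [MAIN] PC=6: HALT [depth=0]
Max depth observed: 2

Answer: 2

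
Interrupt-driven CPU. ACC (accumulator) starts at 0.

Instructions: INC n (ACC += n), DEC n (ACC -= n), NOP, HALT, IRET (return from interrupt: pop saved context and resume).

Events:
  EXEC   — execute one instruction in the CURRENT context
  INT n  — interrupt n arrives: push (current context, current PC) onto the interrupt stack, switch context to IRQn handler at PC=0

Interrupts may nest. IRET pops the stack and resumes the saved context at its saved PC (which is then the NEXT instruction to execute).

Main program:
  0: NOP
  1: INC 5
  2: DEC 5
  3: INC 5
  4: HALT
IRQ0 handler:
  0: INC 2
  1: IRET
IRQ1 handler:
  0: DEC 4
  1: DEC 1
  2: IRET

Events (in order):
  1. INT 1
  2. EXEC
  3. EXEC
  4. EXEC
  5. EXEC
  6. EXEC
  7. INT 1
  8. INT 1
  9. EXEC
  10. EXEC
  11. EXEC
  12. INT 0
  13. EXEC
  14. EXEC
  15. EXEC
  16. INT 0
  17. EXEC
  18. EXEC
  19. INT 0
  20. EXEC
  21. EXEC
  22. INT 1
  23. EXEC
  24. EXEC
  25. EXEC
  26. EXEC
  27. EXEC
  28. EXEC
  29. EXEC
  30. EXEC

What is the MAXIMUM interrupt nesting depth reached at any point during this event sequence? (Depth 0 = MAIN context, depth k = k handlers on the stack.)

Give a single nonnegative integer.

Event 1 (INT 1): INT 1 arrives: push (MAIN, PC=0), enter IRQ1 at PC=0 (depth now 1) [depth=1]
Event 2 (EXEC): [IRQ1] PC=0: DEC 4 -> ACC=-4 [depth=1]
Event 3 (EXEC): [IRQ1] PC=1: DEC 1 -> ACC=-5 [depth=1]
Event 4 (EXEC): [IRQ1] PC=2: IRET -> resume MAIN at PC=0 (depth now 0) [depth=0]
Event 5 (EXEC): [MAIN] PC=0: NOP [depth=0]
Event 6 (EXEC): [MAIN] PC=1: INC 5 -> ACC=0 [depth=0]
Event 7 (INT 1): INT 1 arrives: push (MAIN, PC=2), enter IRQ1 at PC=0 (depth now 1) [depth=1]
Event 8 (INT 1): INT 1 arrives: push (IRQ1, PC=0), enter IRQ1 at PC=0 (depth now 2) [depth=2]
Event 9 (EXEC): [IRQ1] PC=0: DEC 4 -> ACC=-4 [depth=2]
Event 10 (EXEC): [IRQ1] PC=1: DEC 1 -> ACC=-5 [depth=2]
Event 11 (EXEC): [IRQ1] PC=2: IRET -> resume IRQ1 at PC=0 (depth now 1) [depth=1]
Event 12 (INT 0): INT 0 arrives: push (IRQ1, PC=0), enter IRQ0 at PC=0 (depth now 2) [depth=2]
Event 13 (EXEC): [IRQ0] PC=0: INC 2 -> ACC=-3 [depth=2]
Event 14 (EXEC): [IRQ0] PC=1: IRET -> resume IRQ1 at PC=0 (depth now 1) [depth=1]
Event 15 (EXEC): [IRQ1] PC=0: DEC 4 -> ACC=-7 [depth=1]
Event 16 (INT 0): INT 0 arrives: push (IRQ1, PC=1), enter IRQ0 at PC=0 (depth now 2) [depth=2]
Event 17 (EXEC): [IRQ0] PC=0: INC 2 -> ACC=-5 [depth=2]
Event 18 (EXEC): [IRQ0] PC=1: IRET -> resume IRQ1 at PC=1 (depth now 1) [depth=1]
Event 19 (INT 0): INT 0 arrives: push (IRQ1, PC=1), enter IRQ0 at PC=0 (depth now 2) [depth=2]
Event 20 (EXEC): [IRQ0] PC=0: INC 2 -> ACC=-3 [depth=2]
Event 21 (EXEC): [IRQ0] PC=1: IRET -> resume IRQ1 at PC=1 (depth now 1) [depth=1]
Event 22 (INT 1): INT 1 arrives: push (IRQ1, PC=1), enter IRQ1 at PC=0 (depth now 2) [depth=2]
Event 23 (EXEC): [IRQ1] PC=0: DEC 4 -> ACC=-7 [depth=2]
Event 24 (EXEC): [IRQ1] PC=1: DEC 1 -> ACC=-8 [depth=2]
Event 25 (EXEC): [IRQ1] PC=2: IRET -> resume IRQ1 at PC=1 (depth now 1) [depth=1]
Event 26 (EXEC): [IRQ1] PC=1: DEC 1 -> ACC=-9 [depth=1]
Event 27 (EXEC): [IRQ1] PC=2: IRET -> resume MAIN at PC=2 (depth now 0) [depth=0]
Event 28 (EXEC): [MAIN] PC=2: DEC 5 -> ACC=-14 [depth=0]
Event 29 (EXEC): [MAIN] PC=3: INC 5 -> ACC=-9 [depth=0]
Event 30 (EXEC): [MAIN] PC=4: HALT [depth=0]
Max depth observed: 2

Answer: 2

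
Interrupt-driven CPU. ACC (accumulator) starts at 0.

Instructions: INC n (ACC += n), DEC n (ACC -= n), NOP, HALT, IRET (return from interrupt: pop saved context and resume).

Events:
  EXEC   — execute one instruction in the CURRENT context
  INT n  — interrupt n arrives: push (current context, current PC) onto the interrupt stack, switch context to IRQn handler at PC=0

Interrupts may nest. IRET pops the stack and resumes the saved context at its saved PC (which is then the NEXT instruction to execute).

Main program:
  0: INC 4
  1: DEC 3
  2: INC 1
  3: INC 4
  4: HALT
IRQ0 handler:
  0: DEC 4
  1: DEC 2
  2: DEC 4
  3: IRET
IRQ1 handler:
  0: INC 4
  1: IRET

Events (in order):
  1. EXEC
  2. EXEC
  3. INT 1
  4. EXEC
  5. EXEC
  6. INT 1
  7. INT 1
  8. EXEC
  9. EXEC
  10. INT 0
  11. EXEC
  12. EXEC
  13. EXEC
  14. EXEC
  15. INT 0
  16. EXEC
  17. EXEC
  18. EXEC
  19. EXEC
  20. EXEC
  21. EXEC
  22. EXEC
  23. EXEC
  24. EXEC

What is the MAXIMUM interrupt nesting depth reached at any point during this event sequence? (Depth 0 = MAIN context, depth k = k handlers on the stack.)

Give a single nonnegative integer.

Answer: 2

Derivation:
Event 1 (EXEC): [MAIN] PC=0: INC 4 -> ACC=4 [depth=0]
Event 2 (EXEC): [MAIN] PC=1: DEC 3 -> ACC=1 [depth=0]
Event 3 (INT 1): INT 1 arrives: push (MAIN, PC=2), enter IRQ1 at PC=0 (depth now 1) [depth=1]
Event 4 (EXEC): [IRQ1] PC=0: INC 4 -> ACC=5 [depth=1]
Event 5 (EXEC): [IRQ1] PC=1: IRET -> resume MAIN at PC=2 (depth now 0) [depth=0]
Event 6 (INT 1): INT 1 arrives: push (MAIN, PC=2), enter IRQ1 at PC=0 (depth now 1) [depth=1]
Event 7 (INT 1): INT 1 arrives: push (IRQ1, PC=0), enter IRQ1 at PC=0 (depth now 2) [depth=2]
Event 8 (EXEC): [IRQ1] PC=0: INC 4 -> ACC=9 [depth=2]
Event 9 (EXEC): [IRQ1] PC=1: IRET -> resume IRQ1 at PC=0 (depth now 1) [depth=1]
Event 10 (INT 0): INT 0 arrives: push (IRQ1, PC=0), enter IRQ0 at PC=0 (depth now 2) [depth=2]
Event 11 (EXEC): [IRQ0] PC=0: DEC 4 -> ACC=5 [depth=2]
Event 12 (EXEC): [IRQ0] PC=1: DEC 2 -> ACC=3 [depth=2]
Event 13 (EXEC): [IRQ0] PC=2: DEC 4 -> ACC=-1 [depth=2]
Event 14 (EXEC): [IRQ0] PC=3: IRET -> resume IRQ1 at PC=0 (depth now 1) [depth=1]
Event 15 (INT 0): INT 0 arrives: push (IRQ1, PC=0), enter IRQ0 at PC=0 (depth now 2) [depth=2]
Event 16 (EXEC): [IRQ0] PC=0: DEC 4 -> ACC=-5 [depth=2]
Event 17 (EXEC): [IRQ0] PC=1: DEC 2 -> ACC=-7 [depth=2]
Event 18 (EXEC): [IRQ0] PC=2: DEC 4 -> ACC=-11 [depth=2]
Event 19 (EXEC): [IRQ0] PC=3: IRET -> resume IRQ1 at PC=0 (depth now 1) [depth=1]
Event 20 (EXEC): [IRQ1] PC=0: INC 4 -> ACC=-7 [depth=1]
Event 21 (EXEC): [IRQ1] PC=1: IRET -> resume MAIN at PC=2 (depth now 0) [depth=0]
Event 22 (EXEC): [MAIN] PC=2: INC 1 -> ACC=-6 [depth=0]
Event 23 (EXEC): [MAIN] PC=3: INC 4 -> ACC=-2 [depth=0]
Event 24 (EXEC): [MAIN] PC=4: HALT [depth=0]
Max depth observed: 2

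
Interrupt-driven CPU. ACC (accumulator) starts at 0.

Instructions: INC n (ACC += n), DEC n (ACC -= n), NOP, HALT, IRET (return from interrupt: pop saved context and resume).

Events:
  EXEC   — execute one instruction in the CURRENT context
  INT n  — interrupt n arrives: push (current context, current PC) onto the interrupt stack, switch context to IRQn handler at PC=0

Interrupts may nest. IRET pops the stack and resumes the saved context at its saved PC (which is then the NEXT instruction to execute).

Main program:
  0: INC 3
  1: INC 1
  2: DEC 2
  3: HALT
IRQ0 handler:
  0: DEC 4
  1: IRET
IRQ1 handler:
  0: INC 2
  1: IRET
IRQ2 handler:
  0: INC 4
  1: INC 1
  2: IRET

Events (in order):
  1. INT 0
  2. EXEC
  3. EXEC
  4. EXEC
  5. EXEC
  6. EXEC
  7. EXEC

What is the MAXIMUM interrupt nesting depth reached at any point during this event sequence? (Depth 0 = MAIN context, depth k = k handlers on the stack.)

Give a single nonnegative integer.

Answer: 1

Derivation:
Event 1 (INT 0): INT 0 arrives: push (MAIN, PC=0), enter IRQ0 at PC=0 (depth now 1) [depth=1]
Event 2 (EXEC): [IRQ0] PC=0: DEC 4 -> ACC=-4 [depth=1]
Event 3 (EXEC): [IRQ0] PC=1: IRET -> resume MAIN at PC=0 (depth now 0) [depth=0]
Event 4 (EXEC): [MAIN] PC=0: INC 3 -> ACC=-1 [depth=0]
Event 5 (EXEC): [MAIN] PC=1: INC 1 -> ACC=0 [depth=0]
Event 6 (EXEC): [MAIN] PC=2: DEC 2 -> ACC=-2 [depth=0]
Event 7 (EXEC): [MAIN] PC=3: HALT [depth=0]
Max depth observed: 1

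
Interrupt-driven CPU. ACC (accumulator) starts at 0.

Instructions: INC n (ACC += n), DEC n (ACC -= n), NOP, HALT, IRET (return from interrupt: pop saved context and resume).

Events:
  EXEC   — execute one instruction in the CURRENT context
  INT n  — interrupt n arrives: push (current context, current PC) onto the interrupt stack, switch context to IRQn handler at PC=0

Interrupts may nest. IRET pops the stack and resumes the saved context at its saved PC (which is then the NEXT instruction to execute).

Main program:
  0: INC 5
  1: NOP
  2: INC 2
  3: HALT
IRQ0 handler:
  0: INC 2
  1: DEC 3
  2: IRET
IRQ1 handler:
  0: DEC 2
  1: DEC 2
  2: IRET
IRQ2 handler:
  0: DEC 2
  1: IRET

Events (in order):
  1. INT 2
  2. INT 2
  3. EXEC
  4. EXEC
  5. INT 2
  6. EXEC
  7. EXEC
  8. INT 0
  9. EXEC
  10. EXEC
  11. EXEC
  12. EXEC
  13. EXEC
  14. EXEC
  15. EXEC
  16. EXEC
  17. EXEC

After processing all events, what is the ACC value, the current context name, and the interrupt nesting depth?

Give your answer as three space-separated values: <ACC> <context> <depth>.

Event 1 (INT 2): INT 2 arrives: push (MAIN, PC=0), enter IRQ2 at PC=0 (depth now 1)
Event 2 (INT 2): INT 2 arrives: push (IRQ2, PC=0), enter IRQ2 at PC=0 (depth now 2)
Event 3 (EXEC): [IRQ2] PC=0: DEC 2 -> ACC=-2
Event 4 (EXEC): [IRQ2] PC=1: IRET -> resume IRQ2 at PC=0 (depth now 1)
Event 5 (INT 2): INT 2 arrives: push (IRQ2, PC=0), enter IRQ2 at PC=0 (depth now 2)
Event 6 (EXEC): [IRQ2] PC=0: DEC 2 -> ACC=-4
Event 7 (EXEC): [IRQ2] PC=1: IRET -> resume IRQ2 at PC=0 (depth now 1)
Event 8 (INT 0): INT 0 arrives: push (IRQ2, PC=0), enter IRQ0 at PC=0 (depth now 2)
Event 9 (EXEC): [IRQ0] PC=0: INC 2 -> ACC=-2
Event 10 (EXEC): [IRQ0] PC=1: DEC 3 -> ACC=-5
Event 11 (EXEC): [IRQ0] PC=2: IRET -> resume IRQ2 at PC=0 (depth now 1)
Event 12 (EXEC): [IRQ2] PC=0: DEC 2 -> ACC=-7
Event 13 (EXEC): [IRQ2] PC=1: IRET -> resume MAIN at PC=0 (depth now 0)
Event 14 (EXEC): [MAIN] PC=0: INC 5 -> ACC=-2
Event 15 (EXEC): [MAIN] PC=1: NOP
Event 16 (EXEC): [MAIN] PC=2: INC 2 -> ACC=0
Event 17 (EXEC): [MAIN] PC=3: HALT

Answer: 0 MAIN 0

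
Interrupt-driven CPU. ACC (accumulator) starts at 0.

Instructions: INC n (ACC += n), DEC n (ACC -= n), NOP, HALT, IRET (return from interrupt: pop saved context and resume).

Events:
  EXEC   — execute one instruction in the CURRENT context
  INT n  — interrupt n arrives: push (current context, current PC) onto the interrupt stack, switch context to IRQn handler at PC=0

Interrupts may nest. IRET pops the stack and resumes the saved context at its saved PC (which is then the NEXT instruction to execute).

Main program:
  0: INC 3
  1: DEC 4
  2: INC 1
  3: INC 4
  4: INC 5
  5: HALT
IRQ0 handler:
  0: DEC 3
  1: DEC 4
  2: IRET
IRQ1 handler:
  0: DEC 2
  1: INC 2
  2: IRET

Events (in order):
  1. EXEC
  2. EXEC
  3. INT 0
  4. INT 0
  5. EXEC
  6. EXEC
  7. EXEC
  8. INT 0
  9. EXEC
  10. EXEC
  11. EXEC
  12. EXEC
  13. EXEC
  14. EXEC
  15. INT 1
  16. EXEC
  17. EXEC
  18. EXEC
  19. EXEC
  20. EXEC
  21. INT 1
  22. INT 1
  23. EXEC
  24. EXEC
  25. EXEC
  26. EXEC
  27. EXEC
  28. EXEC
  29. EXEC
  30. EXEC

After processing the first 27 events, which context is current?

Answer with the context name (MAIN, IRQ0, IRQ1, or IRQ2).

Answer: IRQ1

Derivation:
Event 1 (EXEC): [MAIN] PC=0: INC 3 -> ACC=3
Event 2 (EXEC): [MAIN] PC=1: DEC 4 -> ACC=-1
Event 3 (INT 0): INT 0 arrives: push (MAIN, PC=2), enter IRQ0 at PC=0 (depth now 1)
Event 4 (INT 0): INT 0 arrives: push (IRQ0, PC=0), enter IRQ0 at PC=0 (depth now 2)
Event 5 (EXEC): [IRQ0] PC=0: DEC 3 -> ACC=-4
Event 6 (EXEC): [IRQ0] PC=1: DEC 4 -> ACC=-8
Event 7 (EXEC): [IRQ0] PC=2: IRET -> resume IRQ0 at PC=0 (depth now 1)
Event 8 (INT 0): INT 0 arrives: push (IRQ0, PC=0), enter IRQ0 at PC=0 (depth now 2)
Event 9 (EXEC): [IRQ0] PC=0: DEC 3 -> ACC=-11
Event 10 (EXEC): [IRQ0] PC=1: DEC 4 -> ACC=-15
Event 11 (EXEC): [IRQ0] PC=2: IRET -> resume IRQ0 at PC=0 (depth now 1)
Event 12 (EXEC): [IRQ0] PC=0: DEC 3 -> ACC=-18
Event 13 (EXEC): [IRQ0] PC=1: DEC 4 -> ACC=-22
Event 14 (EXEC): [IRQ0] PC=2: IRET -> resume MAIN at PC=2 (depth now 0)
Event 15 (INT 1): INT 1 arrives: push (MAIN, PC=2), enter IRQ1 at PC=0 (depth now 1)
Event 16 (EXEC): [IRQ1] PC=0: DEC 2 -> ACC=-24
Event 17 (EXEC): [IRQ1] PC=1: INC 2 -> ACC=-22
Event 18 (EXEC): [IRQ1] PC=2: IRET -> resume MAIN at PC=2 (depth now 0)
Event 19 (EXEC): [MAIN] PC=2: INC 1 -> ACC=-21
Event 20 (EXEC): [MAIN] PC=3: INC 4 -> ACC=-17
Event 21 (INT 1): INT 1 arrives: push (MAIN, PC=4), enter IRQ1 at PC=0 (depth now 1)
Event 22 (INT 1): INT 1 arrives: push (IRQ1, PC=0), enter IRQ1 at PC=0 (depth now 2)
Event 23 (EXEC): [IRQ1] PC=0: DEC 2 -> ACC=-19
Event 24 (EXEC): [IRQ1] PC=1: INC 2 -> ACC=-17
Event 25 (EXEC): [IRQ1] PC=2: IRET -> resume IRQ1 at PC=0 (depth now 1)
Event 26 (EXEC): [IRQ1] PC=0: DEC 2 -> ACC=-19
Event 27 (EXEC): [IRQ1] PC=1: INC 2 -> ACC=-17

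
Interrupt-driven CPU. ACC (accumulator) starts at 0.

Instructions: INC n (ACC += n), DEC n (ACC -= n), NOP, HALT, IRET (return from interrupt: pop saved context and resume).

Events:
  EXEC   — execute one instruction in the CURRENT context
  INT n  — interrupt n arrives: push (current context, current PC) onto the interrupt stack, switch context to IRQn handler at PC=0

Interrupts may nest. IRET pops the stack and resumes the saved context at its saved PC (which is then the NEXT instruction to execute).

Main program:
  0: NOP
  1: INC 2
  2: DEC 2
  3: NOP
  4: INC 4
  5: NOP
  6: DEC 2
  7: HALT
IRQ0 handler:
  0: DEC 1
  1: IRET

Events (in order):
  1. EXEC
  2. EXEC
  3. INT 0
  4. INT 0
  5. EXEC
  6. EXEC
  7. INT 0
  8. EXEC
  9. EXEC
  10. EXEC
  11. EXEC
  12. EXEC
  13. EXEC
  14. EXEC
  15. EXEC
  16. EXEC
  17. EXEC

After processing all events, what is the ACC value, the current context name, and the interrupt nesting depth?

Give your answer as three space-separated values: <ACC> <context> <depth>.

Answer: -1 MAIN 0

Derivation:
Event 1 (EXEC): [MAIN] PC=0: NOP
Event 2 (EXEC): [MAIN] PC=1: INC 2 -> ACC=2
Event 3 (INT 0): INT 0 arrives: push (MAIN, PC=2), enter IRQ0 at PC=0 (depth now 1)
Event 4 (INT 0): INT 0 arrives: push (IRQ0, PC=0), enter IRQ0 at PC=0 (depth now 2)
Event 5 (EXEC): [IRQ0] PC=0: DEC 1 -> ACC=1
Event 6 (EXEC): [IRQ0] PC=1: IRET -> resume IRQ0 at PC=0 (depth now 1)
Event 7 (INT 0): INT 0 arrives: push (IRQ0, PC=0), enter IRQ0 at PC=0 (depth now 2)
Event 8 (EXEC): [IRQ0] PC=0: DEC 1 -> ACC=0
Event 9 (EXEC): [IRQ0] PC=1: IRET -> resume IRQ0 at PC=0 (depth now 1)
Event 10 (EXEC): [IRQ0] PC=0: DEC 1 -> ACC=-1
Event 11 (EXEC): [IRQ0] PC=1: IRET -> resume MAIN at PC=2 (depth now 0)
Event 12 (EXEC): [MAIN] PC=2: DEC 2 -> ACC=-3
Event 13 (EXEC): [MAIN] PC=3: NOP
Event 14 (EXEC): [MAIN] PC=4: INC 4 -> ACC=1
Event 15 (EXEC): [MAIN] PC=5: NOP
Event 16 (EXEC): [MAIN] PC=6: DEC 2 -> ACC=-1
Event 17 (EXEC): [MAIN] PC=7: HALT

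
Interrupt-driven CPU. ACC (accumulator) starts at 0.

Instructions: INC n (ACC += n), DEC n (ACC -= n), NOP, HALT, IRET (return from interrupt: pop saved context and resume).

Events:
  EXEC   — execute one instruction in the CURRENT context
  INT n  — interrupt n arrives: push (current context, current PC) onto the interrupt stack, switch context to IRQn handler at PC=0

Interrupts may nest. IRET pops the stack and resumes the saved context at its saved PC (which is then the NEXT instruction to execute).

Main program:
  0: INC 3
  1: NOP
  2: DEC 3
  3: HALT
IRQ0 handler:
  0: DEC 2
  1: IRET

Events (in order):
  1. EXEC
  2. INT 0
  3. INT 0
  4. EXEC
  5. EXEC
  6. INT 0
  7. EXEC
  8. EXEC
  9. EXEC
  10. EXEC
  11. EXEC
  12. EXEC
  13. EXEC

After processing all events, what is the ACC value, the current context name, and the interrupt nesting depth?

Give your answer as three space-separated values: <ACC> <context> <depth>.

Answer: -6 MAIN 0

Derivation:
Event 1 (EXEC): [MAIN] PC=0: INC 3 -> ACC=3
Event 2 (INT 0): INT 0 arrives: push (MAIN, PC=1), enter IRQ0 at PC=0 (depth now 1)
Event 3 (INT 0): INT 0 arrives: push (IRQ0, PC=0), enter IRQ0 at PC=0 (depth now 2)
Event 4 (EXEC): [IRQ0] PC=0: DEC 2 -> ACC=1
Event 5 (EXEC): [IRQ0] PC=1: IRET -> resume IRQ0 at PC=0 (depth now 1)
Event 6 (INT 0): INT 0 arrives: push (IRQ0, PC=0), enter IRQ0 at PC=0 (depth now 2)
Event 7 (EXEC): [IRQ0] PC=0: DEC 2 -> ACC=-1
Event 8 (EXEC): [IRQ0] PC=1: IRET -> resume IRQ0 at PC=0 (depth now 1)
Event 9 (EXEC): [IRQ0] PC=0: DEC 2 -> ACC=-3
Event 10 (EXEC): [IRQ0] PC=1: IRET -> resume MAIN at PC=1 (depth now 0)
Event 11 (EXEC): [MAIN] PC=1: NOP
Event 12 (EXEC): [MAIN] PC=2: DEC 3 -> ACC=-6
Event 13 (EXEC): [MAIN] PC=3: HALT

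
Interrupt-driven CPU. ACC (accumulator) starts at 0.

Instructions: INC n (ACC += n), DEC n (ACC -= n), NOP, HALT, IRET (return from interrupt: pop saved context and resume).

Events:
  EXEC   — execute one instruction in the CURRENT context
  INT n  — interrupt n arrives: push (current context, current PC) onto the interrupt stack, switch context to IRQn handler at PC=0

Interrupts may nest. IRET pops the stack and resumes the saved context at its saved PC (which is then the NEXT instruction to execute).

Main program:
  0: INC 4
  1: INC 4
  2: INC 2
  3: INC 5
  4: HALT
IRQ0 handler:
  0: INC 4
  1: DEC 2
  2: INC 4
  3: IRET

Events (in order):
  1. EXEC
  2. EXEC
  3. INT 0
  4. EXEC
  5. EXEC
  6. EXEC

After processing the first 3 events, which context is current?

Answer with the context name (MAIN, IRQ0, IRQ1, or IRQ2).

Answer: IRQ0

Derivation:
Event 1 (EXEC): [MAIN] PC=0: INC 4 -> ACC=4
Event 2 (EXEC): [MAIN] PC=1: INC 4 -> ACC=8
Event 3 (INT 0): INT 0 arrives: push (MAIN, PC=2), enter IRQ0 at PC=0 (depth now 1)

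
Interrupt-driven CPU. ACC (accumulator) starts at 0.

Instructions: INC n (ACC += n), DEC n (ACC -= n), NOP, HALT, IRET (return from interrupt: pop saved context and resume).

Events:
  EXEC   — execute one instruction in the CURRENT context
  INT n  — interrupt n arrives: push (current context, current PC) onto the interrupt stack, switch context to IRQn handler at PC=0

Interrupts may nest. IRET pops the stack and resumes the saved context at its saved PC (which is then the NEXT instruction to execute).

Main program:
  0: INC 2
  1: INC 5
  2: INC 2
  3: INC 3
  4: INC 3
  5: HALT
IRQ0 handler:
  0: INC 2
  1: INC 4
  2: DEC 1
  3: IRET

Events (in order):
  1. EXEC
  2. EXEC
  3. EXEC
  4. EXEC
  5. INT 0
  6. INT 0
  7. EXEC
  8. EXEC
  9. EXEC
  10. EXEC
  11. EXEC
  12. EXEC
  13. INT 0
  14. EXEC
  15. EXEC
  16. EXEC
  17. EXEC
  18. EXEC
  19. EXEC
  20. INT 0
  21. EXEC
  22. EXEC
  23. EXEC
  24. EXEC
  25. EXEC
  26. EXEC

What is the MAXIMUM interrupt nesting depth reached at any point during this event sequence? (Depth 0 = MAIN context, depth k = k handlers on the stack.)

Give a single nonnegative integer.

Event 1 (EXEC): [MAIN] PC=0: INC 2 -> ACC=2 [depth=0]
Event 2 (EXEC): [MAIN] PC=1: INC 5 -> ACC=7 [depth=0]
Event 3 (EXEC): [MAIN] PC=2: INC 2 -> ACC=9 [depth=0]
Event 4 (EXEC): [MAIN] PC=3: INC 3 -> ACC=12 [depth=0]
Event 5 (INT 0): INT 0 arrives: push (MAIN, PC=4), enter IRQ0 at PC=0 (depth now 1) [depth=1]
Event 6 (INT 0): INT 0 arrives: push (IRQ0, PC=0), enter IRQ0 at PC=0 (depth now 2) [depth=2]
Event 7 (EXEC): [IRQ0] PC=0: INC 2 -> ACC=14 [depth=2]
Event 8 (EXEC): [IRQ0] PC=1: INC 4 -> ACC=18 [depth=2]
Event 9 (EXEC): [IRQ0] PC=2: DEC 1 -> ACC=17 [depth=2]
Event 10 (EXEC): [IRQ0] PC=3: IRET -> resume IRQ0 at PC=0 (depth now 1) [depth=1]
Event 11 (EXEC): [IRQ0] PC=0: INC 2 -> ACC=19 [depth=1]
Event 12 (EXEC): [IRQ0] PC=1: INC 4 -> ACC=23 [depth=1]
Event 13 (INT 0): INT 0 arrives: push (IRQ0, PC=2), enter IRQ0 at PC=0 (depth now 2) [depth=2]
Event 14 (EXEC): [IRQ0] PC=0: INC 2 -> ACC=25 [depth=2]
Event 15 (EXEC): [IRQ0] PC=1: INC 4 -> ACC=29 [depth=2]
Event 16 (EXEC): [IRQ0] PC=2: DEC 1 -> ACC=28 [depth=2]
Event 17 (EXEC): [IRQ0] PC=3: IRET -> resume IRQ0 at PC=2 (depth now 1) [depth=1]
Event 18 (EXEC): [IRQ0] PC=2: DEC 1 -> ACC=27 [depth=1]
Event 19 (EXEC): [IRQ0] PC=3: IRET -> resume MAIN at PC=4 (depth now 0) [depth=0]
Event 20 (INT 0): INT 0 arrives: push (MAIN, PC=4), enter IRQ0 at PC=0 (depth now 1) [depth=1]
Event 21 (EXEC): [IRQ0] PC=0: INC 2 -> ACC=29 [depth=1]
Event 22 (EXEC): [IRQ0] PC=1: INC 4 -> ACC=33 [depth=1]
Event 23 (EXEC): [IRQ0] PC=2: DEC 1 -> ACC=32 [depth=1]
Event 24 (EXEC): [IRQ0] PC=3: IRET -> resume MAIN at PC=4 (depth now 0) [depth=0]
Event 25 (EXEC): [MAIN] PC=4: INC 3 -> ACC=35 [depth=0]
Event 26 (EXEC): [MAIN] PC=5: HALT [depth=0]
Max depth observed: 2

Answer: 2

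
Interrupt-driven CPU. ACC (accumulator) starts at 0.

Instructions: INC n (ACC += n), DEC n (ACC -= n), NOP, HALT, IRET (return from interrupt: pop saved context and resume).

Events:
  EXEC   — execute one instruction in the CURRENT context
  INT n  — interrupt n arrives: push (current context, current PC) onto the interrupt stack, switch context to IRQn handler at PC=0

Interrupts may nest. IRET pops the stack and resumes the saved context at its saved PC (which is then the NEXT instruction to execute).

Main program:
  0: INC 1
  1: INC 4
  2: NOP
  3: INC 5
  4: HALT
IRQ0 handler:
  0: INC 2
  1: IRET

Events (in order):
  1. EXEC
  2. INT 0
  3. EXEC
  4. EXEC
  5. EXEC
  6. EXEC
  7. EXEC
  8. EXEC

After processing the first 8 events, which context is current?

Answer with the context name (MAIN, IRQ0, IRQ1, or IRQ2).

Answer: MAIN

Derivation:
Event 1 (EXEC): [MAIN] PC=0: INC 1 -> ACC=1
Event 2 (INT 0): INT 0 arrives: push (MAIN, PC=1), enter IRQ0 at PC=0 (depth now 1)
Event 3 (EXEC): [IRQ0] PC=0: INC 2 -> ACC=3
Event 4 (EXEC): [IRQ0] PC=1: IRET -> resume MAIN at PC=1 (depth now 0)
Event 5 (EXEC): [MAIN] PC=1: INC 4 -> ACC=7
Event 6 (EXEC): [MAIN] PC=2: NOP
Event 7 (EXEC): [MAIN] PC=3: INC 5 -> ACC=12
Event 8 (EXEC): [MAIN] PC=4: HALT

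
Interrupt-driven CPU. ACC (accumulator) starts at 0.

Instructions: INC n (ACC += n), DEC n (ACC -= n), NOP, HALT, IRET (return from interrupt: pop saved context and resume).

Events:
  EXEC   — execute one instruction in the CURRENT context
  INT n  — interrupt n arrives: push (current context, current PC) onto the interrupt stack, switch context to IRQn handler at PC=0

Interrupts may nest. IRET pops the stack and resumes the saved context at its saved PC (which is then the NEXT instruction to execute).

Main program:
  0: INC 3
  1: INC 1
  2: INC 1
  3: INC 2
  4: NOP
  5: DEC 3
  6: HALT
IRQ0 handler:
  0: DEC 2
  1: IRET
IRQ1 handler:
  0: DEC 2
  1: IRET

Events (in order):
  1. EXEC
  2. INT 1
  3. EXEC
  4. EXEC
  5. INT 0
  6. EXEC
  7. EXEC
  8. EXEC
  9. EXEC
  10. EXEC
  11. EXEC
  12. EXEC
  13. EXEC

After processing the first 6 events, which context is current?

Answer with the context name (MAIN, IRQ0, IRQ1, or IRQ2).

Answer: IRQ0

Derivation:
Event 1 (EXEC): [MAIN] PC=0: INC 3 -> ACC=3
Event 2 (INT 1): INT 1 arrives: push (MAIN, PC=1), enter IRQ1 at PC=0 (depth now 1)
Event 3 (EXEC): [IRQ1] PC=0: DEC 2 -> ACC=1
Event 4 (EXEC): [IRQ1] PC=1: IRET -> resume MAIN at PC=1 (depth now 0)
Event 5 (INT 0): INT 0 arrives: push (MAIN, PC=1), enter IRQ0 at PC=0 (depth now 1)
Event 6 (EXEC): [IRQ0] PC=0: DEC 2 -> ACC=-1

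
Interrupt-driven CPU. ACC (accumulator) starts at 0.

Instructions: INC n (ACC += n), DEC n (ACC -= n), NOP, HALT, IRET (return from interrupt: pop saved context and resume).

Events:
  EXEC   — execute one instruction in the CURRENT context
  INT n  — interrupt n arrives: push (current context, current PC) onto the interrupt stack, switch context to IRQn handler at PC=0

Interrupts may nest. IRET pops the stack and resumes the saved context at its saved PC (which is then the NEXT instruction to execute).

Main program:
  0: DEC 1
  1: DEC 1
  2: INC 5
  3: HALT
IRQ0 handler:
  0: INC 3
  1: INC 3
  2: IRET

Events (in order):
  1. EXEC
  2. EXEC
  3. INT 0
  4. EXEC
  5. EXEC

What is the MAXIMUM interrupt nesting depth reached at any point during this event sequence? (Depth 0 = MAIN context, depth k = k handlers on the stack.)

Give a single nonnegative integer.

Answer: 1

Derivation:
Event 1 (EXEC): [MAIN] PC=0: DEC 1 -> ACC=-1 [depth=0]
Event 2 (EXEC): [MAIN] PC=1: DEC 1 -> ACC=-2 [depth=0]
Event 3 (INT 0): INT 0 arrives: push (MAIN, PC=2), enter IRQ0 at PC=0 (depth now 1) [depth=1]
Event 4 (EXEC): [IRQ0] PC=0: INC 3 -> ACC=1 [depth=1]
Event 5 (EXEC): [IRQ0] PC=1: INC 3 -> ACC=4 [depth=1]
Max depth observed: 1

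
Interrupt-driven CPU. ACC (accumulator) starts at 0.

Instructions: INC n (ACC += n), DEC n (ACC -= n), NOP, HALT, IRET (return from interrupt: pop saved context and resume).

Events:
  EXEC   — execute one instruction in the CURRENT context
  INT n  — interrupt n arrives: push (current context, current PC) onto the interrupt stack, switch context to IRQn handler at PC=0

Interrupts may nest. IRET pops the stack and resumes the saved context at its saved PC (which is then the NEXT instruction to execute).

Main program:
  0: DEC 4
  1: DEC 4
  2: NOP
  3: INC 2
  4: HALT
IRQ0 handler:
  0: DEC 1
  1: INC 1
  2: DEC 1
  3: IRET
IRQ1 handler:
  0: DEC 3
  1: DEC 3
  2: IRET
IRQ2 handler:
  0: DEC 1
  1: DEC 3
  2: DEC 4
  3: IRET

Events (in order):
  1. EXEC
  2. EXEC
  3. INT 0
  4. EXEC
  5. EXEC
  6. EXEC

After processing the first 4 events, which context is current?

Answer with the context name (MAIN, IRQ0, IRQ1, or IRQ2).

Answer: IRQ0

Derivation:
Event 1 (EXEC): [MAIN] PC=0: DEC 4 -> ACC=-4
Event 2 (EXEC): [MAIN] PC=1: DEC 4 -> ACC=-8
Event 3 (INT 0): INT 0 arrives: push (MAIN, PC=2), enter IRQ0 at PC=0 (depth now 1)
Event 4 (EXEC): [IRQ0] PC=0: DEC 1 -> ACC=-9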